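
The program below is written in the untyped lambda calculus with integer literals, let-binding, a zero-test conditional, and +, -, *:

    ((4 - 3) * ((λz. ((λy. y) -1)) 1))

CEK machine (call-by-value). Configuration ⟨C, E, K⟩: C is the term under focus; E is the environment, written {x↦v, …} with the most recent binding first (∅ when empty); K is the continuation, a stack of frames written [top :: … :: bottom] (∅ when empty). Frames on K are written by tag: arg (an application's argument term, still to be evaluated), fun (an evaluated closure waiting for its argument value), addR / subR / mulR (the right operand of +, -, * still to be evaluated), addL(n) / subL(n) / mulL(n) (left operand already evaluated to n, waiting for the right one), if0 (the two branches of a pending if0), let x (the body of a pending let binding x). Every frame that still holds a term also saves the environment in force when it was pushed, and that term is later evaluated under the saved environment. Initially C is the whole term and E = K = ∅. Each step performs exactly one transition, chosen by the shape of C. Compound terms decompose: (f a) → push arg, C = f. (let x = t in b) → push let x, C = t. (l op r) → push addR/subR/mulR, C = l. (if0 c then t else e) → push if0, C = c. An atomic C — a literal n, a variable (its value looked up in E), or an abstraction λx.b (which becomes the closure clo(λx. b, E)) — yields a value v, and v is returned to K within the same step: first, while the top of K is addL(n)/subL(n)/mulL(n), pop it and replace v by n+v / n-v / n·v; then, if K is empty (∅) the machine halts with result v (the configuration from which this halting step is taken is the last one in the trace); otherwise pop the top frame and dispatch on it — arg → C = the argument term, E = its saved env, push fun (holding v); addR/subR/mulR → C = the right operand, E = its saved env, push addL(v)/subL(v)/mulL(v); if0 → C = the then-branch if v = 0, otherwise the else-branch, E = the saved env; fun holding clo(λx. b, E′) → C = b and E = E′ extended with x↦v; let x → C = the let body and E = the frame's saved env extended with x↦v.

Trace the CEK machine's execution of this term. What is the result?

step 0: [C=((4 - 3) * ((λz. ((λy. y) -1)) 1)) | E=∅ | K=∅]
step 1: [C=(4 - 3) | E=∅ | K=[mulR]]
step 2: [C=4 | E=∅ | K=[subR :: mulR]]
step 3: [C=3 | E=∅ | K=[subL(4) :: mulR]]
step 4: [C=((λz. ((λy. y) -1)) 1) | E=∅ | K=[mulL(1)]]
step 5: [C=(λz. ((λy. y) -1)) | E=∅ | K=[arg :: mulL(1)]]
step 6: [C=1 | E=∅ | K=[fun :: mulL(1)]]
step 7: [C=((λy. y) -1) | E={z↦1} | K=[mulL(1)]]
step 8: [C=(λy. y) | E={z↦1} | K=[arg :: mulL(1)]]
step 9: [C=-1 | E={z↦1} | K=[fun :: mulL(1)]]
step 10: [C=y | E={y↦-1, z↦1} | K=[mulL(1)]]
→ final value -1

Answer: -1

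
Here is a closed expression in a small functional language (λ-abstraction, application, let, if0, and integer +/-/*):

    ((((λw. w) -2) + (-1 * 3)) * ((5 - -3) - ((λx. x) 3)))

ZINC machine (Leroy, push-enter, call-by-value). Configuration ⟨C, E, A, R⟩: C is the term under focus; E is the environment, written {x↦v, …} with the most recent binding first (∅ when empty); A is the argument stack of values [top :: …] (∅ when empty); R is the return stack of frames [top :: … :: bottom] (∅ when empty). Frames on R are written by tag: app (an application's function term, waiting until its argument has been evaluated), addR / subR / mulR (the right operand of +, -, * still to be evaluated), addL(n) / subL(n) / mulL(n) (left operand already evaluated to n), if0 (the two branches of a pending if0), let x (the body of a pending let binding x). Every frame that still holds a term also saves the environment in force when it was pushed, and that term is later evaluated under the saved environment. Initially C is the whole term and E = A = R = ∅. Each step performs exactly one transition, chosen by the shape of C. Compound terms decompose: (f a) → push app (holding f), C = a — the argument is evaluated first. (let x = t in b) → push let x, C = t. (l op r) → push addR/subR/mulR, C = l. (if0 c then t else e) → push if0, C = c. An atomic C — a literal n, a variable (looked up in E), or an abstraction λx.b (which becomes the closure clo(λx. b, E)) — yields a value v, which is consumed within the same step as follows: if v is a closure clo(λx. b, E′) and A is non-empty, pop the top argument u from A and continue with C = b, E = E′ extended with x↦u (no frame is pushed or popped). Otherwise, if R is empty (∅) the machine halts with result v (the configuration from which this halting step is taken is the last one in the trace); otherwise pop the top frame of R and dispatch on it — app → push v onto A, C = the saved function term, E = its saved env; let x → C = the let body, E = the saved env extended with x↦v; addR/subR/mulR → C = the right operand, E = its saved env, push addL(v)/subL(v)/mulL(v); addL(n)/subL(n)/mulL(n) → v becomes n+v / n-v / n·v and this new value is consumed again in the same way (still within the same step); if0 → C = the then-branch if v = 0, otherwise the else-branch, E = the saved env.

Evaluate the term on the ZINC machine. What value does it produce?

step 0: [C=((((λw. w) -2) + (-1 * 3)) * ((5 - -3) - ((λx. x) 3))) | E=∅ | A=∅ | R=∅]
step 1: [C=(((λw. w) -2) + (-1 * 3)) | E=∅ | A=∅ | R=[mulR]]
step 2: [C=((λw. w) -2) | E=∅ | A=∅ | R=[addR :: mulR]]
step 3: [C=-2 | E=∅ | A=∅ | R=[app :: addR :: mulR]]
step 4: [C=(λw. w) | E=∅ | A=[-2] | R=[addR :: mulR]]
step 5: [C=w | E={w↦-2} | A=∅ | R=[addR :: mulR]]
step 6: [C=(-1 * 3) | E=∅ | A=∅ | R=[addL(-2) :: mulR]]
step 7: [C=-1 | E=∅ | A=∅ | R=[mulR :: addL(-2) :: mulR]]
step 8: [C=3 | E=∅ | A=∅ | R=[mulL(-1) :: addL(-2) :: mulR]]
step 9: [C=((5 - -3) - ((λx. x) 3)) | E=∅ | A=∅ | R=[mulL(-5)]]
step 10: [C=(5 - -3) | E=∅ | A=∅ | R=[subR :: mulL(-5)]]
step 11: [C=5 | E=∅ | A=∅ | R=[subR :: subR :: mulL(-5)]]
step 12: [C=-3 | E=∅ | A=∅ | R=[subL(5) :: subR :: mulL(-5)]]
step 13: [C=((λx. x) 3) | E=∅ | A=∅ | R=[subL(8) :: mulL(-5)]]
step 14: [C=3 | E=∅ | A=∅ | R=[app :: subL(8) :: mulL(-5)]]
step 15: [C=(λx. x) | E=∅ | A=[3] | R=[subL(8) :: mulL(-5)]]
step 16: [C=x | E={x↦3} | A=∅ | R=[subL(8) :: mulL(-5)]]
→ final value -25

Answer: -25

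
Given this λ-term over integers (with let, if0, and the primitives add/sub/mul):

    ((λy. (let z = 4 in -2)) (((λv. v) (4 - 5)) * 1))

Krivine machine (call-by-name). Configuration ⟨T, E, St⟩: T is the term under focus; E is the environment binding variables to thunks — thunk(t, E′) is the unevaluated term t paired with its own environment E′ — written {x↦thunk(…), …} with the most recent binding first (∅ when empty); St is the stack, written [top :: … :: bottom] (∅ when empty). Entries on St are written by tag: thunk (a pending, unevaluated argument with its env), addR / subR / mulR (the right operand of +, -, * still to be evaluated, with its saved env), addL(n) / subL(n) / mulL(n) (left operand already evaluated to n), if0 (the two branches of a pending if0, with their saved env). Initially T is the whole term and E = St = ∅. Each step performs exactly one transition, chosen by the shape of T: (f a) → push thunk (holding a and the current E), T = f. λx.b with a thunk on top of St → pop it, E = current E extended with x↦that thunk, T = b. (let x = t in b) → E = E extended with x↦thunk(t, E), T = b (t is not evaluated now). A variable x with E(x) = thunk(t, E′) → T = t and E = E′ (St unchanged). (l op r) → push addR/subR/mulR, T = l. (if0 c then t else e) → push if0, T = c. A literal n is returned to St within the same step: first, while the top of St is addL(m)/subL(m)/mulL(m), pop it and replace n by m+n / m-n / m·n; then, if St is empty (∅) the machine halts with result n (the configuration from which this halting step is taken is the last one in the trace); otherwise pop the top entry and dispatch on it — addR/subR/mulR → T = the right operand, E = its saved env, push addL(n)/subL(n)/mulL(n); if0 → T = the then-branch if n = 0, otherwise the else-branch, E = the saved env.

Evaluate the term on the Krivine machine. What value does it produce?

0. <T=((λy. (let z = 4 in -2)) (((λv. v) (4 - 5)) * 1)), E=∅, St=∅>
1. <T=(λy. (let z = 4 in -2)), E=∅, St=[thunk]>
2. <T=(let z = 4 in -2), E={y↦thunk((((λv. v) (4 - 5)) * 1), ∅)}, St=∅>
3. <T=-2, E={z↦thunk(4, {y↦thunk((((λv. v) (4 - 5)) * 1), ∅)}), y↦thunk((((λv. v) (4 - 5)) * 1), ∅)}, St=∅>
→ final value -2

Answer: -2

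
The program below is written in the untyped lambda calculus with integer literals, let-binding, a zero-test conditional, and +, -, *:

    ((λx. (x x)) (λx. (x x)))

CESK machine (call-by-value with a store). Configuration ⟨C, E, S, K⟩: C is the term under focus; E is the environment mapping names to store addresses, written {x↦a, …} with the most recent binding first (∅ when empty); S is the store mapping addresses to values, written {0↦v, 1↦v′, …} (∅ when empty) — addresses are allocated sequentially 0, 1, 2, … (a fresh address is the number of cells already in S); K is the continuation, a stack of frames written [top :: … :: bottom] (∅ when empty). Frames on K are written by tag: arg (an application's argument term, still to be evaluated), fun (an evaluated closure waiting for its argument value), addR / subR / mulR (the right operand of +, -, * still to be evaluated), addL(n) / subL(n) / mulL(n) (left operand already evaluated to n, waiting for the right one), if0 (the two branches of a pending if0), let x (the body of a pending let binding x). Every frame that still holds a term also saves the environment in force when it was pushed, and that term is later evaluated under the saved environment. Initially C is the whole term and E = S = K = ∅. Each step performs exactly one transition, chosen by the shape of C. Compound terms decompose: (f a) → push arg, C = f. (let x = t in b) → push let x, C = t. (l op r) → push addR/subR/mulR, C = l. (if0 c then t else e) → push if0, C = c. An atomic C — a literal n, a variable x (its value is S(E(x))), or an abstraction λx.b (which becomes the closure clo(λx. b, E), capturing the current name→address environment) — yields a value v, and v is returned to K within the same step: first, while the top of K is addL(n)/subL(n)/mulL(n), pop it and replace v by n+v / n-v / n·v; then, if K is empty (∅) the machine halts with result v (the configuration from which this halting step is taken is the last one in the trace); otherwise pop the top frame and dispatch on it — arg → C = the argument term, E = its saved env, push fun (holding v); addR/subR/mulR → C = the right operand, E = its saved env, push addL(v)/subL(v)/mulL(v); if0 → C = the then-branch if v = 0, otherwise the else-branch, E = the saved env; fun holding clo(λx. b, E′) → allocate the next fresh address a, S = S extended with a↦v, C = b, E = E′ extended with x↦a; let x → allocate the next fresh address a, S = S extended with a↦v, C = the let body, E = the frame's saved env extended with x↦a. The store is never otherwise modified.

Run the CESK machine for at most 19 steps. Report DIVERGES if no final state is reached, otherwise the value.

Answer: DIVERGES (no final state within 19 steps)

Machine steps:
0. [C=((λx. (x x)) (λx. (x x))) | E=∅ | S=∅ | K=∅]
1. [C=(λx. (x x)) | E=∅ | S=∅ | K=[arg]]
2. [C=(λx. (x x)) | E=∅ | S=∅ | K=[fun]]
3. [C=(x x) | E={x↦0} | S={0↦clo(λx. (x x), ∅)} | K=∅]
4. [C=x | E={x↦0} | S={0↦clo(λx. (x x), ∅)} | K=[arg]]
5. [C=x | E={x↦0} | S={0↦clo(λx. (x x), ∅)} | K=[fun]]
6. [C=(x x) | E={x↦1} | S={0↦clo(λx. (x x), ∅), 1↦clo(λx. (x x), ∅)} | K=∅]
7. [C=x | E={x↦1} | S={0↦clo(λx. (x x), ∅), 1↦clo(λx. (x x), ∅)} | K=[arg]]
8. [C=x | E={x↦1} | S={0↦clo(λx. (x x), ∅), 1↦clo(λx. (x x), ∅)} | K=[fun]]
9. [C=(x x) | E={x↦2} | S={0↦clo(λx. (x x), ∅), 1↦clo(λx. (x x), ∅), 2↦clo(λx. (x x), ∅)} | K=∅]
10. [C=x | E={x↦2} | S={0↦clo(λx. (x x), ∅), 1↦clo(λx. (x x), ∅), 2↦clo(λx. (x x), ∅)} | K=[arg]]
11. [C=x | E={x↦2} | S={0↦clo(λx. (x x), ∅), 1↦clo(λx. (x x), ∅), 2↦clo(λx. (x x), ∅)} | K=[fun]]
12. [C=(x x) | E={x↦3} | S={0↦clo(λx. (x x), ∅), 1↦clo(λx. (x x), ∅), 2↦clo(λx. (x x), ∅), 3↦clo(λx. (x x), ∅)} | K=∅]
13. [C=x | E={x↦3} | S={0↦clo(λx. (x x), ∅), 1↦clo(λx. (x x), ∅), 2↦clo(λx. (x x), ∅), 3↦clo(λx. (x x), ∅)} | K=[arg]]
14. [C=x | E={x↦3} | S={0↦clo(λx. (x x), ∅), 1↦clo(λx. (x x), ∅), 2↦clo(λx. (x x), ∅), 3↦clo(λx. (x x), ∅)} | K=[fun]]
15. [C=(x x) | E={x↦4} | S={0↦clo(λx. (x x), ∅), 1↦clo(λx. (x x), ∅), 2↦clo(λx. (x x), ∅), 3↦clo(λx. (x x), ∅), 4↦clo(λx. (x x), ∅)} | K=∅]
16. [C=x | E={x↦4} | S={0↦clo(λx. (x x), ∅), 1↦clo(λx. (x x), ∅), 2↦clo(λx. (x x), ∅), 3↦clo(λx. (x x), ∅), 4↦clo(λx. (x x), ∅)} | K=[arg]]
17. [C=x | E={x↦4} | S={0↦clo(λx. (x x), ∅), 1↦clo(λx. (x x), ∅), 2↦clo(λx. (x x), ∅), 3↦clo(λx. (x x), ∅), 4↦clo(λx. (x x), ∅)} | K=[fun]]
18. [C=(x x) | E={x↦5} | S={0↦clo(λx. (x x), ∅), 1↦clo(λx. (x x), ∅), 2↦clo(λx. (x x), ∅), 3↦clo(λx. (x x), ∅), 4↦clo(λx. (x x), ∅), 5↦clo(λx. (x x), ∅)} | K=∅]
19. [C=x | E={x↦5} | S={0↦clo(λx. (x x), ∅), 1↦clo(λx. (x x), ∅), 2↦clo(λx. (x x), ∅), 3↦clo(λx. (x x), ∅), 4↦clo(λx. (x x), ∅), 5↦clo(λx. (x x), ∅)} | K=[arg]]
→ 19 transitions taken and the configuration is still not final: no result within 19 steps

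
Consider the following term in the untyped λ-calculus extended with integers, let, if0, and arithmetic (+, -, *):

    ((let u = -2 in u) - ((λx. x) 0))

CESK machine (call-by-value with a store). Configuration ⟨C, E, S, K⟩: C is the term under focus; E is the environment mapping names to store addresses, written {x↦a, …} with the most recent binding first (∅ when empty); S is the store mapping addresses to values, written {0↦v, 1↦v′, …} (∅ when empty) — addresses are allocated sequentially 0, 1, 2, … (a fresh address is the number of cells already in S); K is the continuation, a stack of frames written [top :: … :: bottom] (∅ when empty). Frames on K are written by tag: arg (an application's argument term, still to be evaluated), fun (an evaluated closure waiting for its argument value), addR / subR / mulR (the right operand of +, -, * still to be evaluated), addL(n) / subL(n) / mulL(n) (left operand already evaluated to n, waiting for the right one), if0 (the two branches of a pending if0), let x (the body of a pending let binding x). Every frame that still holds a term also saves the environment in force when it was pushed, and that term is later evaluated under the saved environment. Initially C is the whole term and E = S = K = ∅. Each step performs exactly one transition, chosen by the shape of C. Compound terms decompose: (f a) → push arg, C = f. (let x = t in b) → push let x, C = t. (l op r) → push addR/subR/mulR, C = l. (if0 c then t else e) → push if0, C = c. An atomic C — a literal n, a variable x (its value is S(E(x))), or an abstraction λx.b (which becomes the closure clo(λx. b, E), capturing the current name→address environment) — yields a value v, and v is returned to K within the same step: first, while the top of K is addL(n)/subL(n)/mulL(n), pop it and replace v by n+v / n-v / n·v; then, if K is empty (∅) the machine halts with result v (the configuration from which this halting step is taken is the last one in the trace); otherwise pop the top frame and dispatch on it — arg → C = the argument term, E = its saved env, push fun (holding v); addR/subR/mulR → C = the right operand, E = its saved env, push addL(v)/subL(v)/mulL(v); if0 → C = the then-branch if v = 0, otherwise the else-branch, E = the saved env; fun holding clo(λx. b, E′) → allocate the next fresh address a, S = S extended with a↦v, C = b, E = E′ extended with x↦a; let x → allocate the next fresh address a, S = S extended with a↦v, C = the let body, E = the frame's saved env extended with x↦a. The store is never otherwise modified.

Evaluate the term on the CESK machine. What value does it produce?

Answer: -2

Machine steps:
[0] <C=((let u = -2 in u) - ((λx. x) 0)), E=∅, S=∅, K=∅>
[1] <C=(let u = -2 in u), E=∅, S=∅, K=[subR]>
[2] <C=-2, E=∅, S=∅, K=[let u :: subR]>
[3] <C=u, E={u↦0}, S={0↦-2}, K=[subR]>
[4] <C=((λx. x) 0), E=∅, S={0↦-2}, K=[subL(-2)]>
[5] <C=(λx. x), E=∅, S={0↦-2}, K=[arg :: subL(-2)]>
[6] <C=0, E=∅, S={0↦-2}, K=[fun :: subL(-2)]>
[7] <C=x, E={x↦1}, S={0↦-2, 1↦0}, K=[subL(-2)]>
→ final value -2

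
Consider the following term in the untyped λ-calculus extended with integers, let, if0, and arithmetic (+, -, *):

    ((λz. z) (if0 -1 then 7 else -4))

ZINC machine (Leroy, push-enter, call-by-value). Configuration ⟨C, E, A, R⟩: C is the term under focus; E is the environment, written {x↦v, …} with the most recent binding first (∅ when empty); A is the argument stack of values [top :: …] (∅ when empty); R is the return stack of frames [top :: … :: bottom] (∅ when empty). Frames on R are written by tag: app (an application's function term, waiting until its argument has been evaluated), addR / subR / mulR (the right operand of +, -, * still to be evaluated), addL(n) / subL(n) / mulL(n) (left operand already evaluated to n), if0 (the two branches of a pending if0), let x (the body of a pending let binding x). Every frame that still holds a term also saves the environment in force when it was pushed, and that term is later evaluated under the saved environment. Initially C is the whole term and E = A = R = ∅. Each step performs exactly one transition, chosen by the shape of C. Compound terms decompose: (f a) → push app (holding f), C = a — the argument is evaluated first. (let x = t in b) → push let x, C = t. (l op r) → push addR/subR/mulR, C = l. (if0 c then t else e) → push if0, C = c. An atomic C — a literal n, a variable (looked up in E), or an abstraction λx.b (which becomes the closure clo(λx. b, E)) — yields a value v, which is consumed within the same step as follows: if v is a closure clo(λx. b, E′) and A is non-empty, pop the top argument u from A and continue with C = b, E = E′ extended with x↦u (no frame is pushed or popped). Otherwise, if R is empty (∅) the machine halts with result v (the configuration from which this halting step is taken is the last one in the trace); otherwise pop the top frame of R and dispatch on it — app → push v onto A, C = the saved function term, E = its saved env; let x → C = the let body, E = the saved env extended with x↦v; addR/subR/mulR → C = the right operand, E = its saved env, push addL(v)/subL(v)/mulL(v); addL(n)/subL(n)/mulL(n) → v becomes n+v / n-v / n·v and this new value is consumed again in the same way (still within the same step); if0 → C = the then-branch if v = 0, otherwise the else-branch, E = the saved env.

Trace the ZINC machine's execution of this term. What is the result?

Answer: -4

Derivation:
step 0: ⟨C=((λz. z) (if0 -1 then 7 else -4)); E=∅; A=∅; R=∅⟩
step 1: ⟨C=(if0 -1 then 7 else -4); E=∅; A=∅; R=[app]⟩
step 2: ⟨C=-1; E=∅; A=∅; R=[if0 :: app]⟩
step 3: ⟨C=-4; E=∅; A=∅; R=[app]⟩
step 4: ⟨C=(λz. z); E=∅; A=[-4]; R=∅⟩
step 5: ⟨C=z; E={z↦-4}; A=∅; R=∅⟩
→ final value -4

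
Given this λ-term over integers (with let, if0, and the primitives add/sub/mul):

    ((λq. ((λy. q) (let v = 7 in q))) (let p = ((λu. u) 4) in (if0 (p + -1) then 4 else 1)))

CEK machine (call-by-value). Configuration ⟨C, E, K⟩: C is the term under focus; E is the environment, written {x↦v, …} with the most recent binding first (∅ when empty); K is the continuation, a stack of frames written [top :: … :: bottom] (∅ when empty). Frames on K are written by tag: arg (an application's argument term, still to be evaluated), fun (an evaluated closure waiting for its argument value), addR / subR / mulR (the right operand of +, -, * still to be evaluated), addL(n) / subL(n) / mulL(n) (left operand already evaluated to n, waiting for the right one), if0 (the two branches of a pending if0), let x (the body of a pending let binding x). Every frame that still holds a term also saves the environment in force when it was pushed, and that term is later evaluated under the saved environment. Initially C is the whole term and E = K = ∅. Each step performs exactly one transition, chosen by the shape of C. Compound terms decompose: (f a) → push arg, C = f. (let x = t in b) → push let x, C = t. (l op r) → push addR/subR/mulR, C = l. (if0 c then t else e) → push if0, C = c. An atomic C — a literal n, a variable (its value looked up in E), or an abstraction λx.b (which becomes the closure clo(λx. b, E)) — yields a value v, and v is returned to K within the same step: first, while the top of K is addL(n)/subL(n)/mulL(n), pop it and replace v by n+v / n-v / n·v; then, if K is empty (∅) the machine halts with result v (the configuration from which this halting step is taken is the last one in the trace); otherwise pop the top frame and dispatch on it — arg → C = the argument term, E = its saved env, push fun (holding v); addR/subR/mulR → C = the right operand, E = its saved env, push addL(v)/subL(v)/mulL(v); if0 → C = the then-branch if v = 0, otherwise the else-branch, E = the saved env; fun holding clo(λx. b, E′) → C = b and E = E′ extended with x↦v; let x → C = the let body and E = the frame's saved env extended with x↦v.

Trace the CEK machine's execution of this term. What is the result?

Answer: 1

Machine steps:
0. <C=((λq. ((λy. q) (let v = 7 in q))) (let p = ((λu. u) 4) in (if0 (p + -1) then 4 else 1))), E=∅, K=∅>
1. <C=(λq. ((λy. q) (let v = 7 in q))), E=∅, K=[arg]>
2. <C=(let p = ((λu. u) 4) in (if0 (p + -1) then 4 else 1)), E=∅, K=[fun]>
3. <C=((λu. u) 4), E=∅, K=[let p :: fun]>
4. <C=(λu. u), E=∅, K=[arg :: let p :: fun]>
5. <C=4, E=∅, K=[fun :: let p :: fun]>
6. <C=u, E={u↦4}, K=[let p :: fun]>
7. <C=(if0 (p + -1) then 4 else 1), E={p↦4}, K=[fun]>
8. <C=(p + -1), E={p↦4}, K=[if0 :: fun]>
9. <C=p, E={p↦4}, K=[addR :: if0 :: fun]>
10. <C=-1, E={p↦4}, K=[addL(4) :: if0 :: fun]>
11. <C=1, E={p↦4}, K=[fun]>
12. <C=((λy. q) (let v = 7 in q)), E={q↦1}, K=∅>
13. <C=(λy. q), E={q↦1}, K=[arg]>
14. <C=(let v = 7 in q), E={q↦1}, K=[fun]>
15. <C=7, E={q↦1}, K=[let v :: fun]>
16. <C=q, E={v↦7, q↦1}, K=[fun]>
17. <C=q, E={y↦1, q↦1}, K=∅>
→ final value 1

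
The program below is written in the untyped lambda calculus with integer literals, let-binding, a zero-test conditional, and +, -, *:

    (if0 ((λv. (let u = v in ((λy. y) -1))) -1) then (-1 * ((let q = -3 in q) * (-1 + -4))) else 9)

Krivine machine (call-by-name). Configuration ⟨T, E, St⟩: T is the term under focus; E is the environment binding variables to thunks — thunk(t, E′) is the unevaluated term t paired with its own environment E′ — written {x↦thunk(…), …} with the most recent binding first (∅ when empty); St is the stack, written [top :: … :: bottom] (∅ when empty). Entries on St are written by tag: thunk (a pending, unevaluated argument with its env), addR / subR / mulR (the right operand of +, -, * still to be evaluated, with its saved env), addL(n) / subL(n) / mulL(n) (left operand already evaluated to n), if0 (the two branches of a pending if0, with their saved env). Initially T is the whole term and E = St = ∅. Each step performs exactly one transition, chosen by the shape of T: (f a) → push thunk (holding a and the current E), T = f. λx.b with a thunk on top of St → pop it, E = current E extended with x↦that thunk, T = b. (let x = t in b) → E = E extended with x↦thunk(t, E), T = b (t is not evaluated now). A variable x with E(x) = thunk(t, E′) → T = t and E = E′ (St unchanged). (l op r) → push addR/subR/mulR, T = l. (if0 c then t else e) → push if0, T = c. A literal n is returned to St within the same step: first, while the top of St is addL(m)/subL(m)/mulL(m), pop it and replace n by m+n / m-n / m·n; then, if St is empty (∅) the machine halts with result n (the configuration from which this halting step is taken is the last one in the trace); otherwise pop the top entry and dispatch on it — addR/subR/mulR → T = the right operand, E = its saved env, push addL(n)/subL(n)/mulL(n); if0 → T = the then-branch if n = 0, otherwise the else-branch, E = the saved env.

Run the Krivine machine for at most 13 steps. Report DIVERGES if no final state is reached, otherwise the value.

Answer: 9

Derivation:
t=0: <T=(if0 ((λv. (let u = v in ((λy. y) -1))) -1) then (-1 * ((let q = -3 in q) * (-1 + -4))) else 9), E=∅, St=∅>
t=1: <T=((λv. (let u = v in ((λy. y) -1))) -1), E=∅, St=[if0]>
t=2: <T=(λv. (let u = v in ((λy. y) -1))), E=∅, St=[thunk :: if0]>
t=3: <T=(let u = v in ((λy. y) -1)), E={v↦thunk(-1, ∅)}, St=[if0]>
t=4: <T=((λy. y) -1), E={u↦thunk(v, {v↦thunk(-1, ∅)}), v↦thunk(-1, ∅)}, St=[if0]>
t=5: <T=(λy. y), E={u↦thunk(v, {v↦thunk(-1, ∅)}), v↦thunk(-1, ∅)}, St=[thunk :: if0]>
t=6: <T=y, E={y↦thunk(-1, {u↦thunk(v, {v↦thunk(-1, ∅)}), v↦thunk(-1, ∅)}), u↦thunk(v, {v↦thunk(-1, ∅)}), v↦thunk(-1, ∅)}, St=[if0]>
t=7: <T=-1, E={u↦thunk(v, {v↦thunk(-1, ∅)}), v↦thunk(-1, ∅)}, St=[if0]>
t=8: <T=9, E=∅, St=∅>
→ final value 9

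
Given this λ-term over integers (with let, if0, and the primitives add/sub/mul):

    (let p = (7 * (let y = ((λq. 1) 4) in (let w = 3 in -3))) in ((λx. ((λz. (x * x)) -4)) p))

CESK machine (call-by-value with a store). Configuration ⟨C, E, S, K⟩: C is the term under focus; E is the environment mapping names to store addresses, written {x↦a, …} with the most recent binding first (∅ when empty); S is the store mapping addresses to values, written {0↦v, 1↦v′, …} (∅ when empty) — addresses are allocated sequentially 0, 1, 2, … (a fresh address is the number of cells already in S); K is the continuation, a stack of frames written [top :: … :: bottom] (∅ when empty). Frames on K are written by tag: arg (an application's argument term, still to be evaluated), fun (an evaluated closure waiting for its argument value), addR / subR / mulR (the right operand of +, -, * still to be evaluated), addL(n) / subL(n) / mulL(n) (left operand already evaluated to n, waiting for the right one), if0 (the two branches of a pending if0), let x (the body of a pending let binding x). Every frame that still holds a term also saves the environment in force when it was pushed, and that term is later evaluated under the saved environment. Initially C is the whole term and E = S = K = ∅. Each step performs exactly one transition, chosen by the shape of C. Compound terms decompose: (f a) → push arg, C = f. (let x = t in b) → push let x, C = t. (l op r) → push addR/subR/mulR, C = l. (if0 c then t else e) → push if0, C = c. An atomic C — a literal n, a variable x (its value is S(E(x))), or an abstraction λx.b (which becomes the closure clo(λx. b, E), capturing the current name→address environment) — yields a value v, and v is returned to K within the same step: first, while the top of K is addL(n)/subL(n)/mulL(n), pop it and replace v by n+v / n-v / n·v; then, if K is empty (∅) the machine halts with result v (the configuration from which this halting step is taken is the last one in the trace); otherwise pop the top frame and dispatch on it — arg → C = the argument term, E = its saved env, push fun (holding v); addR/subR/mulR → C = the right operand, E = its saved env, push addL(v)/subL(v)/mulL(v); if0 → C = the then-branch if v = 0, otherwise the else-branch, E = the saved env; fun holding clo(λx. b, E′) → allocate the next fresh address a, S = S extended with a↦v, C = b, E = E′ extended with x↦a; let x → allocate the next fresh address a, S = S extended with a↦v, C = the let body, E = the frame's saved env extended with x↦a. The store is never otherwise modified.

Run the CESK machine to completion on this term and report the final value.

[0] [C=(let p = (7 * (let y = ((λq. 1) 4) in (let w = 3 in -3))) in ((λx. ((λz. (x * x)) -4)) p)) | E=∅ | S=∅ | K=∅]
[1] [C=(7 * (let y = ((λq. 1) 4) in (let w = 3 in -3))) | E=∅ | S=∅ | K=[let p]]
[2] [C=7 | E=∅ | S=∅ | K=[mulR :: let p]]
[3] [C=(let y = ((λq. 1) 4) in (let w = 3 in -3)) | E=∅ | S=∅ | K=[mulL(7) :: let p]]
[4] [C=((λq. 1) 4) | E=∅ | S=∅ | K=[let y :: mulL(7) :: let p]]
[5] [C=(λq. 1) | E=∅ | S=∅ | K=[arg :: let y :: mulL(7) :: let p]]
[6] [C=4 | E=∅ | S=∅ | K=[fun :: let y :: mulL(7) :: let p]]
[7] [C=1 | E={q↦0} | S={0↦4} | K=[let y :: mulL(7) :: let p]]
[8] [C=(let w = 3 in -3) | E={y↦1} | S={0↦4, 1↦1} | K=[mulL(7) :: let p]]
[9] [C=3 | E={y↦1} | S={0↦4, 1↦1} | K=[let w :: mulL(7) :: let p]]
[10] [C=-3 | E={w↦2, y↦1} | S={0↦4, 1↦1, 2↦3} | K=[mulL(7) :: let p]]
[11] [C=((λx. ((λz. (x * x)) -4)) p) | E={p↦3} | S={0↦4, 1↦1, 2↦3, 3↦-21} | K=∅]
[12] [C=(λx. ((λz. (x * x)) -4)) | E={p↦3} | S={0↦4, 1↦1, 2↦3, 3↦-21} | K=[arg]]
[13] [C=p | E={p↦3} | S={0↦4, 1↦1, 2↦3, 3↦-21} | K=[fun]]
[14] [C=((λz. (x * x)) -4) | E={x↦4, p↦3} | S={0↦4, 1↦1, 2↦3, 3↦-21, 4↦-21} | K=∅]
[15] [C=(λz. (x * x)) | E={x↦4, p↦3} | S={0↦4, 1↦1, 2↦3, 3↦-21, 4↦-21} | K=[arg]]
[16] [C=-4 | E={x↦4, p↦3} | S={0↦4, 1↦1, 2↦3, 3↦-21, 4↦-21} | K=[fun]]
[17] [C=(x * x) | E={z↦5, x↦4, p↦3} | S={0↦4, 1↦1, 2↦3, 3↦-21, 4↦-21, 5↦-4} | K=∅]
[18] [C=x | E={z↦5, x↦4, p↦3} | S={0↦4, 1↦1, 2↦3, 3↦-21, 4↦-21, 5↦-4} | K=[mulR]]
[19] [C=x | E={z↦5, x↦4, p↦3} | S={0↦4, 1↦1, 2↦3, 3↦-21, 4↦-21, 5↦-4} | K=[mulL(-21)]]
→ final value 441

Answer: 441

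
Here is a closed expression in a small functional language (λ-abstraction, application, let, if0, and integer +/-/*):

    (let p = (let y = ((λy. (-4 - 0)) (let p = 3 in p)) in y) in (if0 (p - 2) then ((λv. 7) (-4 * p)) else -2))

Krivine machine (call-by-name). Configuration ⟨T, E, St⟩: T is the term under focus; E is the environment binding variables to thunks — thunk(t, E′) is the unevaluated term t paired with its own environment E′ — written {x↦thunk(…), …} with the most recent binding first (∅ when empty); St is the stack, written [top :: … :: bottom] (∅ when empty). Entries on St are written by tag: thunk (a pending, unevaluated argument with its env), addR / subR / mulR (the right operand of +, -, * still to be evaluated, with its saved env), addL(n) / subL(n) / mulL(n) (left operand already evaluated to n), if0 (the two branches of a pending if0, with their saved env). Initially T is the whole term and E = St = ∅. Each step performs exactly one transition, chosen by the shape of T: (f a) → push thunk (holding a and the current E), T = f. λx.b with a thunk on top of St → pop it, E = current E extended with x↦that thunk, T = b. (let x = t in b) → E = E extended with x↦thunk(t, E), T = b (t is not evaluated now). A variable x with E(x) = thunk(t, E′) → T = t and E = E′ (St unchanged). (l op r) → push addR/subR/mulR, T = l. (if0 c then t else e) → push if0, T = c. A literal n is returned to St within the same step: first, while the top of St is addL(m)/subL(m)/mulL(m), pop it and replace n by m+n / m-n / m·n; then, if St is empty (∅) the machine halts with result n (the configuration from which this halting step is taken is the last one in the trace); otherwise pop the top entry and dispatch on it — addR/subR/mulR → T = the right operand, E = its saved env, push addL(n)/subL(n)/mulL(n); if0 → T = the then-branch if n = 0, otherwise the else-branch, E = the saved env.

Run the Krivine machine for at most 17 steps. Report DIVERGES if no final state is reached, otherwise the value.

t=0: [T=(let p = (let y = ((λy. (-4 - 0)) (let p = 3 in p)) in y) in (if0 (p - 2) then ((λv. 7) (-4 * p)) else -2)) | E=∅ | St=∅]
t=1: [T=(if0 (p - 2) then ((λv. 7) (-4 * p)) else -2) | E={p↦thunk((let y = ((λy. (-4 - 0)) (let p = 3 in p)) in y), ∅)} | St=∅]
t=2: [T=(p - 2) | E={p↦thunk((let y = ((λy. (-4 - 0)) (let p = 3 in p)) in y), ∅)} | St=[if0]]
t=3: [T=p | E={p↦thunk((let y = ((λy. (-4 - 0)) (let p = 3 in p)) in y), ∅)} | St=[subR :: if0]]
t=4: [T=(let y = ((λy. (-4 - 0)) (let p = 3 in p)) in y) | E=∅ | St=[subR :: if0]]
t=5: [T=y | E={y↦thunk(((λy. (-4 - 0)) (let p = 3 in p)), ∅)} | St=[subR :: if0]]
t=6: [T=((λy. (-4 - 0)) (let p = 3 in p)) | E=∅ | St=[subR :: if0]]
t=7: [T=(λy. (-4 - 0)) | E=∅ | St=[thunk :: subR :: if0]]
t=8: [T=(-4 - 0) | E={y↦thunk((let p = 3 in p), ∅)} | St=[subR :: if0]]
t=9: [T=-4 | E={y↦thunk((let p = 3 in p), ∅)} | St=[subR :: subR :: if0]]
t=10: [T=0 | E={y↦thunk((let p = 3 in p), ∅)} | St=[subL(-4) :: subR :: if0]]
t=11: [T=2 | E={p↦thunk((let y = ((λy. (-4 - 0)) (let p = 3 in p)) in y), ∅)} | St=[subL(-4) :: if0]]
t=12: [T=-2 | E={p↦thunk((let y = ((λy. (-4 - 0)) (let p = 3 in p)) in y), ∅)} | St=∅]
→ final value -2

Answer: -2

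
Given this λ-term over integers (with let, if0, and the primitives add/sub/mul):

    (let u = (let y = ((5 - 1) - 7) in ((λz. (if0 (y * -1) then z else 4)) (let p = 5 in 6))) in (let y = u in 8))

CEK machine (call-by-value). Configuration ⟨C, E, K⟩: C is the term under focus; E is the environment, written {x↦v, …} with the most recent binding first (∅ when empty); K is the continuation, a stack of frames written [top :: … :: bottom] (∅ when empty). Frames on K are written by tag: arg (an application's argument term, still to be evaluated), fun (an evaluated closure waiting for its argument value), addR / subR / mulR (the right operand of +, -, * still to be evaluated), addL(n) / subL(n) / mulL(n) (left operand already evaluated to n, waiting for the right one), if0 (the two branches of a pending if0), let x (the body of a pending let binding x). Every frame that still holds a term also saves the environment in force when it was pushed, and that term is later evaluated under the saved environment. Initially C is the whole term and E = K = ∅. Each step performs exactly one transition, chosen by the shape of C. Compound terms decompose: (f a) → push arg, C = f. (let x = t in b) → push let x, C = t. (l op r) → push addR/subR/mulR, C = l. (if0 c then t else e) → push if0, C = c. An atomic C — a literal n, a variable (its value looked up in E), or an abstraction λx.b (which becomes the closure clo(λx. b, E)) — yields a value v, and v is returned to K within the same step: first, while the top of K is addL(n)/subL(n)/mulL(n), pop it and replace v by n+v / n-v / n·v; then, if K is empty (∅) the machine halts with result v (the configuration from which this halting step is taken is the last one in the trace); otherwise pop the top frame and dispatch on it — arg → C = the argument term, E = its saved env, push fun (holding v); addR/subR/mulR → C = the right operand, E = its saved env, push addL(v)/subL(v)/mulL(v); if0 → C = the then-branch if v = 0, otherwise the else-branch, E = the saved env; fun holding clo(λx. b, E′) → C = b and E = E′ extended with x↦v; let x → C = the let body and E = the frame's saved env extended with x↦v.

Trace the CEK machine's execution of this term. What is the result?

Answer: 8

Derivation:
[0] ⟨C=(let u = (let y = ((5 - 1) - 7) in ((λz. (if0 (y * -1) then z else 4)) (let p = 5 in 6))) in (let y = u in 8)); E=∅; K=∅⟩
[1] ⟨C=(let y = ((5 - 1) - 7) in ((λz. (if0 (y * -1) then z else 4)) (let p = 5 in 6))); E=∅; K=[let u]⟩
[2] ⟨C=((5 - 1) - 7); E=∅; K=[let y :: let u]⟩
[3] ⟨C=(5 - 1); E=∅; K=[subR :: let y :: let u]⟩
[4] ⟨C=5; E=∅; K=[subR :: subR :: let y :: let u]⟩
[5] ⟨C=1; E=∅; K=[subL(5) :: subR :: let y :: let u]⟩
[6] ⟨C=7; E=∅; K=[subL(4) :: let y :: let u]⟩
[7] ⟨C=((λz. (if0 (y * -1) then z else 4)) (let p = 5 in 6)); E={y↦-3}; K=[let u]⟩
[8] ⟨C=(λz. (if0 (y * -1) then z else 4)); E={y↦-3}; K=[arg :: let u]⟩
[9] ⟨C=(let p = 5 in 6); E={y↦-3}; K=[fun :: let u]⟩
[10] ⟨C=5; E={y↦-3}; K=[let p :: fun :: let u]⟩
[11] ⟨C=6; E={p↦5, y↦-3}; K=[fun :: let u]⟩
[12] ⟨C=(if0 (y * -1) then z else 4); E={z↦6, y↦-3}; K=[let u]⟩
[13] ⟨C=(y * -1); E={z↦6, y↦-3}; K=[if0 :: let u]⟩
[14] ⟨C=y; E={z↦6, y↦-3}; K=[mulR :: if0 :: let u]⟩
[15] ⟨C=-1; E={z↦6, y↦-3}; K=[mulL(-3) :: if0 :: let u]⟩
[16] ⟨C=4; E={z↦6, y↦-3}; K=[let u]⟩
[17] ⟨C=(let y = u in 8); E={u↦4}; K=∅⟩
[18] ⟨C=u; E={u↦4}; K=[let y]⟩
[19] ⟨C=8; E={y↦4, u↦4}; K=∅⟩
→ final value 8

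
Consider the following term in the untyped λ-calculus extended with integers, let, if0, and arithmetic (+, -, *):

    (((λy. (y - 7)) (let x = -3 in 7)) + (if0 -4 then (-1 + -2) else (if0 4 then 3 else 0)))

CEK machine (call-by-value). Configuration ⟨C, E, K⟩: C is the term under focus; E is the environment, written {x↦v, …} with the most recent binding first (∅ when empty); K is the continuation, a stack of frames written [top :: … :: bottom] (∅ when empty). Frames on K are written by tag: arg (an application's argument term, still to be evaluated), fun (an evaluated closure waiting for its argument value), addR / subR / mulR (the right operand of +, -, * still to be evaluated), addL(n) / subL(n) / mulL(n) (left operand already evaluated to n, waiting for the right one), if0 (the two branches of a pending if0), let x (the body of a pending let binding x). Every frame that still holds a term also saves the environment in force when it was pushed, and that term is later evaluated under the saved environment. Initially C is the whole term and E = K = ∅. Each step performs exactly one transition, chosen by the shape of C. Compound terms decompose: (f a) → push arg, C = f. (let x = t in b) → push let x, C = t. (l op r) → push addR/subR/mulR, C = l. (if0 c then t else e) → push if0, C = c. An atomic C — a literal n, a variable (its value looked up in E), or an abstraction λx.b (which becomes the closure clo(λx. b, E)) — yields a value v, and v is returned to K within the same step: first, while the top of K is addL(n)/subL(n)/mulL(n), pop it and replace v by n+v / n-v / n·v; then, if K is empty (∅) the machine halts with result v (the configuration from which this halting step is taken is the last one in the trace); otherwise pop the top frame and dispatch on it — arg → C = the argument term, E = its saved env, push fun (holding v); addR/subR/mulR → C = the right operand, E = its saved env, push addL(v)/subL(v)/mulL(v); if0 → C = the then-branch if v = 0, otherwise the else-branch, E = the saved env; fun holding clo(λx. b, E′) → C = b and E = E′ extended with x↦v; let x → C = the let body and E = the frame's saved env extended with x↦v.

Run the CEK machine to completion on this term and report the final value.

0. <C=(((λy. (y - 7)) (let x = -3 in 7)) + (if0 -4 then (-1 + -2) else (if0 4 then 3 else 0))), E=∅, K=∅>
1. <C=((λy. (y - 7)) (let x = -3 in 7)), E=∅, K=[addR]>
2. <C=(λy. (y - 7)), E=∅, K=[arg :: addR]>
3. <C=(let x = -3 in 7), E=∅, K=[fun :: addR]>
4. <C=-3, E=∅, K=[let x :: fun :: addR]>
5. <C=7, E={x↦-3}, K=[fun :: addR]>
6. <C=(y - 7), E={y↦7}, K=[addR]>
7. <C=y, E={y↦7}, K=[subR :: addR]>
8. <C=7, E={y↦7}, K=[subL(7) :: addR]>
9. <C=(if0 -4 then (-1 + -2) else (if0 4 then 3 else 0)), E=∅, K=[addL(0)]>
10. <C=-4, E=∅, K=[if0 :: addL(0)]>
11. <C=(if0 4 then 3 else 0), E=∅, K=[addL(0)]>
12. <C=4, E=∅, K=[if0 :: addL(0)]>
13. <C=0, E=∅, K=[addL(0)]>
→ final value 0

Answer: 0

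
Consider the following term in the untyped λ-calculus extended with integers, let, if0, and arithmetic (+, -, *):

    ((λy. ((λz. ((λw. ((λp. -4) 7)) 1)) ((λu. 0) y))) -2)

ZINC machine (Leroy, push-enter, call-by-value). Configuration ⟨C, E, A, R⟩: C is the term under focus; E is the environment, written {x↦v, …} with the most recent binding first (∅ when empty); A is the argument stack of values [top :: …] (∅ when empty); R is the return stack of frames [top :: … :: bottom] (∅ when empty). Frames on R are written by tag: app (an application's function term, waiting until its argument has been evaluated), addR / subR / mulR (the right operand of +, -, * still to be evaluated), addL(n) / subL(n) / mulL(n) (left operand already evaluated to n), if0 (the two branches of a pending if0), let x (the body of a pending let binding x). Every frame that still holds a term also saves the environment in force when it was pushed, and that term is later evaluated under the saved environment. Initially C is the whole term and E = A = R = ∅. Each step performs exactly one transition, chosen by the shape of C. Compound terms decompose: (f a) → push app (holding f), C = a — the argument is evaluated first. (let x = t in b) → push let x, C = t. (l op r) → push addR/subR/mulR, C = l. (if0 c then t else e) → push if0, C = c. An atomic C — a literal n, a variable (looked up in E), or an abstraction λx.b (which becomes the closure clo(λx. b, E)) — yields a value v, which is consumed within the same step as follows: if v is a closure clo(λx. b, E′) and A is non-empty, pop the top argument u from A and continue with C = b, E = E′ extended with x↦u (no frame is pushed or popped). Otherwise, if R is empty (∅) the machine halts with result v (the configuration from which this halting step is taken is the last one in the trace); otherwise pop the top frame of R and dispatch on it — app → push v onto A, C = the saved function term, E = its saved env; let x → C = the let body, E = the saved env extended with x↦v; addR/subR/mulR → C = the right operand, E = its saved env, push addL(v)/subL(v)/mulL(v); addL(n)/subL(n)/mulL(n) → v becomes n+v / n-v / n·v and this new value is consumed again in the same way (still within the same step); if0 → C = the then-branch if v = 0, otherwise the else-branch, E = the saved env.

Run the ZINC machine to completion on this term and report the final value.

t=0: ⟨C=((λy. ((λz. ((λw. ((λp. -4) 7)) 1)) ((λu. 0) y))) -2); E=∅; A=∅; R=∅⟩
t=1: ⟨C=-2; E=∅; A=∅; R=[app]⟩
t=2: ⟨C=(λy. ((λz. ((λw. ((λp. -4) 7)) 1)) ((λu. 0) y))); E=∅; A=[-2]; R=∅⟩
t=3: ⟨C=((λz. ((λw. ((λp. -4) 7)) 1)) ((λu. 0) y)); E={y↦-2}; A=∅; R=∅⟩
t=4: ⟨C=((λu. 0) y); E={y↦-2}; A=∅; R=[app]⟩
t=5: ⟨C=y; E={y↦-2}; A=∅; R=[app :: app]⟩
t=6: ⟨C=(λu. 0); E={y↦-2}; A=[-2]; R=[app]⟩
t=7: ⟨C=0; E={u↦-2, y↦-2}; A=∅; R=[app]⟩
t=8: ⟨C=(λz. ((λw. ((λp. -4) 7)) 1)); E={y↦-2}; A=[0]; R=∅⟩
t=9: ⟨C=((λw. ((λp. -4) 7)) 1); E={z↦0, y↦-2}; A=∅; R=∅⟩
t=10: ⟨C=1; E={z↦0, y↦-2}; A=∅; R=[app]⟩
t=11: ⟨C=(λw. ((λp. -4) 7)); E={z↦0, y↦-2}; A=[1]; R=∅⟩
t=12: ⟨C=((λp. -4) 7); E={w↦1, z↦0, y↦-2}; A=∅; R=∅⟩
t=13: ⟨C=7; E={w↦1, z↦0, y↦-2}; A=∅; R=[app]⟩
t=14: ⟨C=(λp. -4); E={w↦1, z↦0, y↦-2}; A=[7]; R=∅⟩
t=15: ⟨C=-4; E={p↦7, w↦1, z↦0, y↦-2}; A=∅; R=∅⟩
→ final value -4

Answer: -4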